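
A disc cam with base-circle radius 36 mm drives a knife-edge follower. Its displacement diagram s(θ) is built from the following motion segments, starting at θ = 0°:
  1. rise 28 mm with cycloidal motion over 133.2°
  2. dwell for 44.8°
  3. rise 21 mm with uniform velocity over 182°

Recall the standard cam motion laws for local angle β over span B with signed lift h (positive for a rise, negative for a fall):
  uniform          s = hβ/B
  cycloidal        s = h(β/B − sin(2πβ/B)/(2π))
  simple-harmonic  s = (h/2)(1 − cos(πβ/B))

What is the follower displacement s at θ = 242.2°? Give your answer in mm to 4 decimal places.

seg 1 [0°–133.2°] cycloidal, h=28: full span → s += 28 → s = 28.0000
seg 2 [133.2°–178°] dwell: s stays 28.0000
seg 3 [178°–360°] uniform, h=21: θ=242.2° here. β=64.2, B=182. 21·64.2/182 = 7.4077 → s = 35.4077

35.4077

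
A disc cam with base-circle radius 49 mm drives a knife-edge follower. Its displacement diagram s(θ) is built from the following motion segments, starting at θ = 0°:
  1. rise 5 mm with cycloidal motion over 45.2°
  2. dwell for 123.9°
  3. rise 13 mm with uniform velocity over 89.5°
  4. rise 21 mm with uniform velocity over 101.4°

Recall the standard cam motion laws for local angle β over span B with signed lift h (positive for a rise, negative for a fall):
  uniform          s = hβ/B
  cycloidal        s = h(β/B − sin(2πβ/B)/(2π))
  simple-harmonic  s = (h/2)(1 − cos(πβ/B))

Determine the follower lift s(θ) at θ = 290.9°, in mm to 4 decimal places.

seg 1 [0°–45.2°] cycloidal, h=5: full span → s += 5 → s = 5.0000
seg 2 [45.2°–169.1°] dwell: s stays 5.0000
seg 3 [169.1°–258.6°] uniform, h=13: full span → s += 13 → s = 18.0000
seg 4 [258.6°–360°] uniform, h=21: θ=290.9° here. β=32.3, B=101.4. 21·32.3/101.4 = 6.6893 → s = 24.6893

24.6893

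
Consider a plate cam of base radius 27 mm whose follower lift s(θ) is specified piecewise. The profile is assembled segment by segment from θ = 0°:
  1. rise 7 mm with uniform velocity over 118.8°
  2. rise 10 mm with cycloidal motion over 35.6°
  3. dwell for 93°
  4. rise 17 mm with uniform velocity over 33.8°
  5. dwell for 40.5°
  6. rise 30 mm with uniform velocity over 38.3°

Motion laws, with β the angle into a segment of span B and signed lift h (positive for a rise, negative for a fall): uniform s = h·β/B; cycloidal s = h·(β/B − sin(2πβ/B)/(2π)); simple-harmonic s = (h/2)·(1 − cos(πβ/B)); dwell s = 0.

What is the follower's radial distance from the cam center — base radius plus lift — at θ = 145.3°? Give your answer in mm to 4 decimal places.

seg 1 [0°–118.8°] uniform, h=7: full span → s += 7 → s = 7.0000
seg 2 [118.8°–154.4°] cycloidal, h=10: θ=145.3° here. β=26.5, B=35.6. 10·(0.7444 − sin(2π·0.7444)/(2π)) = 9.0344 → s = 16.0344
radial distance = base radius + s = 27 + 16.0344 = 43.0344

43.0344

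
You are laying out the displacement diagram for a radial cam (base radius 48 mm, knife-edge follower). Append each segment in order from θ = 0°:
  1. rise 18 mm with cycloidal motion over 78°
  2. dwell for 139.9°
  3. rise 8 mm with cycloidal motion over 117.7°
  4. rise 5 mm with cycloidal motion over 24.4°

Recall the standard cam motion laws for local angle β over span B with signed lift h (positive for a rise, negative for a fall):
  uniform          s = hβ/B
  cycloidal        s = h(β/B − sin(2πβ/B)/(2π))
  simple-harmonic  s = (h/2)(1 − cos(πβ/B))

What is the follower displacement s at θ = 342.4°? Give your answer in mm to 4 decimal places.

seg 1 [0°–78°] cycloidal, h=18: full span → s += 18 → s = 18.0000
seg 2 [78°–217.9°] dwell: s stays 18.0000
seg 3 [217.9°–335.6°] cycloidal, h=8: full span → s += 8 → s = 26.0000
seg 4 [335.6°–360°] cycloidal, h=5: θ=342.4° here. β=6.8, B=24.4. 5·(0.2787 − sin(2π·0.2787)/(2π)) = 0.6106 → s = 26.6106

26.6106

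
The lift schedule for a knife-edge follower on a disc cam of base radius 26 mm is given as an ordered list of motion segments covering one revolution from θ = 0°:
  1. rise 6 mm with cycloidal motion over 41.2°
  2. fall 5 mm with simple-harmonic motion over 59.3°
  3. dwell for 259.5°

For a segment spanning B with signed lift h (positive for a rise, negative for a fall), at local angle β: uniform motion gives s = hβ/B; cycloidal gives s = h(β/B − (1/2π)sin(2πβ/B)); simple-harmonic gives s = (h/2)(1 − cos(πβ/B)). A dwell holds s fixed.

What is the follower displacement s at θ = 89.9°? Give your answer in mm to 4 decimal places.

seg 1 [0°–41.2°] cycloidal, h=6: full span → s += 6 → s = 6.0000
seg 2 [41.2°–100.5°] simple-harmonic, h=-5: θ=89.9° here. β=48.7, B=59.3. -5/2·(1 − cos(π·0.8212)) = -4.6161 → s = 1.3839

1.3839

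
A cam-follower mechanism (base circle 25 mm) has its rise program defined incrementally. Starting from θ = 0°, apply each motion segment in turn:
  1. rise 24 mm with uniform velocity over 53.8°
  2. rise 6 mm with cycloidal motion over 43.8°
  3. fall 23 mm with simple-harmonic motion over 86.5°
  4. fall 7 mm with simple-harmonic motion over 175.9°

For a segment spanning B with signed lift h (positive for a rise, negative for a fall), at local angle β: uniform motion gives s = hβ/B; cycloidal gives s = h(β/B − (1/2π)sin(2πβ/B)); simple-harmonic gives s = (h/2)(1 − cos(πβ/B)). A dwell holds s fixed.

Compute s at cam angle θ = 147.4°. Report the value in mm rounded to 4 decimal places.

seg 1 [0°–53.8°] uniform, h=24: full span → s += 24 → s = 24.0000
seg 2 [53.8°–97.6°] cycloidal, h=6: full span → s += 6 → s = 30.0000
seg 3 [97.6°–184.1°] simple-harmonic, h=-23: θ=147.4° here. β=49.8, B=86.5. -23/2·(1 − cos(π·0.5757)) = -14.2100 → s = 15.7900

15.7900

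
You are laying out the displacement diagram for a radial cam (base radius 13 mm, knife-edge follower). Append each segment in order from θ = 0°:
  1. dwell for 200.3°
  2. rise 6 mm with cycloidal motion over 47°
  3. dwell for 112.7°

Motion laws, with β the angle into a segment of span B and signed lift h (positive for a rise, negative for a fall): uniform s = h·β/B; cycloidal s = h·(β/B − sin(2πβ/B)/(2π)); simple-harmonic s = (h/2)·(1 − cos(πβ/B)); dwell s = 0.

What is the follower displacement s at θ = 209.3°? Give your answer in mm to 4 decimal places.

seg 1 [0°–200.3°] dwell: s stays 0.0000
seg 2 [200.3°–247.3°] cycloidal, h=6: θ=209.3° here. β=9, B=47. 6·(0.1915 − sin(2π·0.1915)/(2π)) = 0.2578 → s = 0.2578

0.2578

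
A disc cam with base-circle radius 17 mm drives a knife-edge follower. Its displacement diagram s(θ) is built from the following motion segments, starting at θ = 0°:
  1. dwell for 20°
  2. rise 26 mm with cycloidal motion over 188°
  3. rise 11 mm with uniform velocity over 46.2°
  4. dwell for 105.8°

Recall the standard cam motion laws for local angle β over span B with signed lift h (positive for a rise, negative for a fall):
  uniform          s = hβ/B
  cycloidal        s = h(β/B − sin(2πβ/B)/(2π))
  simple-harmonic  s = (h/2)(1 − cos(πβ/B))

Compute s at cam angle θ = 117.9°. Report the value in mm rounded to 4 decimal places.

seg 1 [0°–20°] dwell: s stays 0.0000
seg 2 [20°–208°] cycloidal, h=26: θ=117.9° here. β=97.9, B=188. 26·(0.5207 − sin(2π·0.5207)/(2π)) = 14.0772 → s = 14.0772

14.0772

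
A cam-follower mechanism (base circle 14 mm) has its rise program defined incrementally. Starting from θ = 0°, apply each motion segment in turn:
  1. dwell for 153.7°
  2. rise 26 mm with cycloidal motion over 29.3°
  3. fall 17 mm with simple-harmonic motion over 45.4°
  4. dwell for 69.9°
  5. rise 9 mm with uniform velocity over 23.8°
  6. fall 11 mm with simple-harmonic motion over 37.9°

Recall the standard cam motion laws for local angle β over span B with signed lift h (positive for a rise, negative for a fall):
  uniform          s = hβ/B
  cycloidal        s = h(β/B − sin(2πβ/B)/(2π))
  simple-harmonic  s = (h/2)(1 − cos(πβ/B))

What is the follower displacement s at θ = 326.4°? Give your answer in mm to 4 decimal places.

seg 1 [0°–153.7°] dwell: s stays 0.0000
seg 2 [153.7°–183°] cycloidal, h=26: full span → s += 26 → s = 26.0000
seg 3 [183°–228.4°] simple-harmonic, h=-17: full span → s += -17 → s = 9.0000
seg 4 [228.4°–298.3°] dwell: s stays 9.0000
seg 5 [298.3°–322.1°] uniform, h=9: full span → s += 9 → s = 18.0000
seg 6 [322.1°–360°] simple-harmonic, h=-11: θ=326.4° here. β=4.3, B=37.9. -11/2·(1 − cos(π·0.1135)) = -0.3457 → s = 17.6543

17.6543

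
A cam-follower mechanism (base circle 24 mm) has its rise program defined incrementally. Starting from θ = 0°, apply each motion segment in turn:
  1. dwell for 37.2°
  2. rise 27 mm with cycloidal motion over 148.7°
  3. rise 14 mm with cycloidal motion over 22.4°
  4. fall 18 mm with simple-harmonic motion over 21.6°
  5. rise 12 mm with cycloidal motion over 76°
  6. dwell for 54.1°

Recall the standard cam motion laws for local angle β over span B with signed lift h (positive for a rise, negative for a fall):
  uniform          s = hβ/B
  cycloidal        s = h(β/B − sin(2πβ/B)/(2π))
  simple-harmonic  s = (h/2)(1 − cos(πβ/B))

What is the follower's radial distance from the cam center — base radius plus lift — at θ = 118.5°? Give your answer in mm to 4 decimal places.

seg 1 [0°–37.2°] dwell: s stays 0.0000
seg 2 [37.2°–185.9°] cycloidal, h=27: θ=118.5° here. β=81.3, B=148.7. 27·(0.5467 − sin(2π·0.5467)/(2π)) = 16.0058 → s = 16.0058
radial distance = base radius + s = 24 + 16.0058 = 40.0058

40.0058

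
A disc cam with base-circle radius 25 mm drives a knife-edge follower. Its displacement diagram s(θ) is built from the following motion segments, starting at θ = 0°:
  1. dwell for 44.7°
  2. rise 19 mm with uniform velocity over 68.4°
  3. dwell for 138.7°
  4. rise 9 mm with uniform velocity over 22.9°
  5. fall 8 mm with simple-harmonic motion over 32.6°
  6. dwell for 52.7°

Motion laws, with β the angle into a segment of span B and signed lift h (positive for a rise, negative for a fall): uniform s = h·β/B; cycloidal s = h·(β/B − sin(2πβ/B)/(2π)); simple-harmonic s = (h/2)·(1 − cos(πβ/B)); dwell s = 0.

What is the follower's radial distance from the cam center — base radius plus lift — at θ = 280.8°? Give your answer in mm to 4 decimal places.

seg 1 [0°–44.7°] dwell: s stays 0.0000
seg 2 [44.7°–113.1°] uniform, h=19: full span → s += 19 → s = 19.0000
seg 3 [113.1°–251.8°] dwell: s stays 19.0000
seg 4 [251.8°–274.7°] uniform, h=9: full span → s += 9 → s = 28.0000
seg 5 [274.7°–307.3°] simple-harmonic, h=-8: θ=280.8° here. β=6.1, B=32.6. -8/2·(1 − cos(π·0.1871)) = -0.6714 → s = 27.3286
radial distance = base radius + s = 25 + 27.3286 = 52.3286

52.3286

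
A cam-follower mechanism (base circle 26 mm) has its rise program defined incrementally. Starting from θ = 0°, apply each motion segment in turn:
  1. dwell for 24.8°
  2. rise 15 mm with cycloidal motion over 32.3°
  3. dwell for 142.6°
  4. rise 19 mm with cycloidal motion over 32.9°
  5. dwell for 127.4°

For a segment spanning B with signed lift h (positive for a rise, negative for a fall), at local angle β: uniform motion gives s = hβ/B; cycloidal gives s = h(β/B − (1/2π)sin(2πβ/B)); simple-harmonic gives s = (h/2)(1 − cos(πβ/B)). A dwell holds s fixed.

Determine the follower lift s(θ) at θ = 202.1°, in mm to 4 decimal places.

seg 1 [0°–24.8°] dwell: s stays 0.0000
seg 2 [24.8°–57.1°] cycloidal, h=15: full span → s += 15 → s = 15.0000
seg 3 [57.1°–199.7°] dwell: s stays 15.0000
seg 4 [199.7°–232.6°] cycloidal, h=19: θ=202.1° here. β=2.4, B=32.9. 19·(0.0729 − sin(2π·0.0729)/(2π)) = 0.0480 → s = 15.0480

15.0480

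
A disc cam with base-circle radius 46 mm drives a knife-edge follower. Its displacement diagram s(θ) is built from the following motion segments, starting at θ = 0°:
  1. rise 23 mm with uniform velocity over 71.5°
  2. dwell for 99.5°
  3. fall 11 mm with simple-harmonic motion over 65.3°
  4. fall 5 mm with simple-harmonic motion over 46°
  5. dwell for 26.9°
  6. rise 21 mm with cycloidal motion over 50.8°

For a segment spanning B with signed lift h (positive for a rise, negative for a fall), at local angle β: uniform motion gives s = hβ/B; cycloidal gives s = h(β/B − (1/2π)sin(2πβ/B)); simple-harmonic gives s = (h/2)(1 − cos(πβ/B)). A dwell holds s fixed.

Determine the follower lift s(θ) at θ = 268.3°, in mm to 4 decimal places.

seg 1 [0°–71.5°] uniform, h=23: full span → s += 23 → s = 23.0000
seg 2 [71.5°–171°] dwell: s stays 23.0000
seg 3 [171°–236.3°] simple-harmonic, h=-11: full span → s += -11 → s = 12.0000
seg 4 [236.3°–282.3°] simple-harmonic, h=-5: θ=268.3° here. β=32, B=46. -5/2·(1 − cos(π·0.6957)) = -3.9417 → s = 8.0583

8.0583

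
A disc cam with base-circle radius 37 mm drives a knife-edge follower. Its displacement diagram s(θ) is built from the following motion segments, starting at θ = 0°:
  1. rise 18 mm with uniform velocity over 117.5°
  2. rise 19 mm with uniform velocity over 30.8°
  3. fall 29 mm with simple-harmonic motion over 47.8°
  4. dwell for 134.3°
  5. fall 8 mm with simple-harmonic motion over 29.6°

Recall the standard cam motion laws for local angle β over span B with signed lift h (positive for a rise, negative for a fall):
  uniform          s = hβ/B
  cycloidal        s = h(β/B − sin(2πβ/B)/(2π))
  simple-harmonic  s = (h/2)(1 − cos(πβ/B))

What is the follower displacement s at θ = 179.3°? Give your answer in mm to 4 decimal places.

seg 1 [0°–117.5°] uniform, h=18: full span → s += 18 → s = 18.0000
seg 2 [117.5°–148.3°] uniform, h=19: full span → s += 19 → s = 37.0000
seg 3 [148.3°–196.1°] simple-harmonic, h=-29: θ=179.3° here. β=31, B=47.8. -29/2·(1 − cos(π·0.6485)) = -21.0234 → s = 15.9766

15.9766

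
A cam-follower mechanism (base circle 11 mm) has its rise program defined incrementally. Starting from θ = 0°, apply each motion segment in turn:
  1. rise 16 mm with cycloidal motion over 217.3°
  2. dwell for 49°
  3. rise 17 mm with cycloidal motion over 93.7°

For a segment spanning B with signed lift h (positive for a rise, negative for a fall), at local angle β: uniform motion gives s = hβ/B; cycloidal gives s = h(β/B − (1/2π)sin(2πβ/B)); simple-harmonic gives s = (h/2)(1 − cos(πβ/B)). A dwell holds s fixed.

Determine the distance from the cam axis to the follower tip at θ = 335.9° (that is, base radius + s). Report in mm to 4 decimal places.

seg 1 [0°–217.3°] cycloidal, h=16: full span → s += 16 → s = 16.0000
seg 2 [217.3°–266.3°] dwell: s stays 16.0000
seg 3 [266.3°–360°] cycloidal, h=17: θ=335.9° here. β=69.6, B=93.7. 17·(0.7428 − sin(2π·0.7428)/(2π)) = 15.3304 → s = 31.3304
radial distance = base radius + s = 11 + 31.3304 = 42.3304

42.3304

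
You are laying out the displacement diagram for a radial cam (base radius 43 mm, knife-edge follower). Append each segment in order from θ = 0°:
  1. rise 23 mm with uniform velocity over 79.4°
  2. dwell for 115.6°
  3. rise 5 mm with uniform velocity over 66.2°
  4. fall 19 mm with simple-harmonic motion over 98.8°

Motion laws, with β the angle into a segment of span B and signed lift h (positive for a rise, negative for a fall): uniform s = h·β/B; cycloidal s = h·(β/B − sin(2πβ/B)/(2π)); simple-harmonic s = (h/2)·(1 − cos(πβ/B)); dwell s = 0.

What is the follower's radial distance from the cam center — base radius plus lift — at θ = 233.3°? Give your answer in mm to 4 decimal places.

seg 1 [0°–79.4°] uniform, h=23: full span → s += 23 → s = 23.0000
seg 2 [79.4°–195°] dwell: s stays 23.0000
seg 3 [195°–261.2°] uniform, h=5: θ=233.3° here. β=38.3, B=66.2. 5·38.3/66.2 = 2.8927 → s = 25.8927
radial distance = base radius + s = 43 + 25.8927 = 68.8927

68.8927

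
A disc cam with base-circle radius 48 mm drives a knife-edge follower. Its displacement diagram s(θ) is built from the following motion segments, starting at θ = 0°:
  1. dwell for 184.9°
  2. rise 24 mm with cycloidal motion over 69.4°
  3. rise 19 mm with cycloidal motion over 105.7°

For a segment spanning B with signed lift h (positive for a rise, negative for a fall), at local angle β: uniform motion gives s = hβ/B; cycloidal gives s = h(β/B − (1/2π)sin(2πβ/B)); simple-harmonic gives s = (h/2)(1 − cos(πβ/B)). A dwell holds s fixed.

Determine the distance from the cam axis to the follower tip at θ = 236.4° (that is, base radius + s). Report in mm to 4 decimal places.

seg 1 [0°–184.9°] dwell: s stays 0.0000
seg 2 [184.9°–254.3°] cycloidal, h=24: θ=236.4° here. β=51.5, B=69.4. 24·(0.7421 − sin(2π·0.7421)/(2π)) = 21.6248 → s = 21.6248
radial distance = base radius + s = 48 + 21.6248 = 69.6248

69.6248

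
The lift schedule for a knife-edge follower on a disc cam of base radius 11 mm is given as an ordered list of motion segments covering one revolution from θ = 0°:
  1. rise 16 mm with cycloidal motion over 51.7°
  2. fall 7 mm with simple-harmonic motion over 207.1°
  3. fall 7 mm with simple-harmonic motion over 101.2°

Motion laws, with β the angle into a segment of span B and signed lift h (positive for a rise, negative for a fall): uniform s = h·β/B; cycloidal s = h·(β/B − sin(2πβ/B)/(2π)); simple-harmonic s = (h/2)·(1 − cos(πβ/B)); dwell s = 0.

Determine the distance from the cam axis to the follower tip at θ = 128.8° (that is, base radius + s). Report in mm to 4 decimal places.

seg 1 [0°–51.7°] cycloidal, h=16: full span → s += 16 → s = 16.0000
seg 2 [51.7°–258.8°] simple-harmonic, h=-7: θ=128.8° here. β=77.1, B=207.1. -7/2·(1 − cos(π·0.3723)) = -2.1331 → s = 13.8669
radial distance = base radius + s = 11 + 13.8669 = 24.8669

24.8669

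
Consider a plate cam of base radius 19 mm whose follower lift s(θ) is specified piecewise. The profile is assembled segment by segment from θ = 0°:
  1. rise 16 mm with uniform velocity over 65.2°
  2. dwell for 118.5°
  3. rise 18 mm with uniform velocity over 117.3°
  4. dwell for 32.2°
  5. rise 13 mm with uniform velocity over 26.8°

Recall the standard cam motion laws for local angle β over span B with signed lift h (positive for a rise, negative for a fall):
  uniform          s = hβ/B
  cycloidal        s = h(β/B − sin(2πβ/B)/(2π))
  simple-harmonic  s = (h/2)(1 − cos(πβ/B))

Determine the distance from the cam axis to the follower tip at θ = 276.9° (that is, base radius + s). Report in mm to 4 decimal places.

seg 1 [0°–65.2°] uniform, h=16: full span → s += 16 → s = 16.0000
seg 2 [65.2°–183.7°] dwell: s stays 16.0000
seg 3 [183.7°–301°] uniform, h=18: θ=276.9° here. β=93.2, B=117.3. 18·93.2/117.3 = 14.3018 → s = 30.3018
radial distance = base radius + s = 19 + 30.3018 = 49.3018

49.3018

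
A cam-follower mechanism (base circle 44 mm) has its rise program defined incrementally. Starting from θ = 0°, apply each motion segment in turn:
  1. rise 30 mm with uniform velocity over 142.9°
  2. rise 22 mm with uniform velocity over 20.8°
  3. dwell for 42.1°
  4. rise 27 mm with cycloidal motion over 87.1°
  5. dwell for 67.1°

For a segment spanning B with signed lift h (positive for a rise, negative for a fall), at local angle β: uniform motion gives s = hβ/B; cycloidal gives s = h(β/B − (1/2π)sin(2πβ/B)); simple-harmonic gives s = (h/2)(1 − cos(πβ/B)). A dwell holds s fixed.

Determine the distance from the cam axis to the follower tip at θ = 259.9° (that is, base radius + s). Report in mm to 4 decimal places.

seg 1 [0°–142.9°] uniform, h=30: full span → s += 30 → s = 30.0000
seg 2 [142.9°–163.7°] uniform, h=22: full span → s += 22 → s = 52.0000
seg 3 [163.7°–205.8°] dwell: s stays 52.0000
seg 4 [205.8°–292.9°] cycloidal, h=27: θ=259.9° here. β=54.1, B=87.1. 27·(0.6211 − sin(2π·0.6211)/(2π)) = 19.7341 → s = 71.7341
radial distance = base radius + s = 44 + 71.7341 = 115.7341

115.7341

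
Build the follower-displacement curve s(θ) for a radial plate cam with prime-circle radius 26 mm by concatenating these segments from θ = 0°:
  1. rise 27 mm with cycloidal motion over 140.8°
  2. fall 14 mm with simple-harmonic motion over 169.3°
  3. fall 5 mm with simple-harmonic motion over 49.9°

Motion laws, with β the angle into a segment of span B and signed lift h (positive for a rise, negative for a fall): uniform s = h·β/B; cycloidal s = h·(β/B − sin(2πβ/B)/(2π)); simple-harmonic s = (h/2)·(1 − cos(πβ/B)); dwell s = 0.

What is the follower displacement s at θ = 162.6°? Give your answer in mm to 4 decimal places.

seg 1 [0°–140.8°] cycloidal, h=27: full span → s += 27 → s = 27.0000
seg 2 [140.8°–310.1°] simple-harmonic, h=-14: θ=162.6° here. β=21.8, B=169.3. -14/2·(1 − cos(π·0.1288)) = -0.5650 → s = 26.4350

26.4350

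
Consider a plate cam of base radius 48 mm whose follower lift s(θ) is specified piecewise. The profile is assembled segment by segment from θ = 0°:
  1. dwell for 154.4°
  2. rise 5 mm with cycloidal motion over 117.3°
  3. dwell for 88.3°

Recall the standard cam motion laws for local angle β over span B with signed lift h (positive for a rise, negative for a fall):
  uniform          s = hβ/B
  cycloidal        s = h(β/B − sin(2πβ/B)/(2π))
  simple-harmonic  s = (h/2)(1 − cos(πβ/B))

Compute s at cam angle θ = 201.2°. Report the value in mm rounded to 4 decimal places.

seg 1 [0°–154.4°] dwell: s stays 0.0000
seg 2 [154.4°–271.7°] cycloidal, h=5: θ=201.2° here. β=46.8, B=117.3. 5·(0.3990 − sin(2π·0.3990)/(2π)) = 1.5230 → s = 1.5230

1.5230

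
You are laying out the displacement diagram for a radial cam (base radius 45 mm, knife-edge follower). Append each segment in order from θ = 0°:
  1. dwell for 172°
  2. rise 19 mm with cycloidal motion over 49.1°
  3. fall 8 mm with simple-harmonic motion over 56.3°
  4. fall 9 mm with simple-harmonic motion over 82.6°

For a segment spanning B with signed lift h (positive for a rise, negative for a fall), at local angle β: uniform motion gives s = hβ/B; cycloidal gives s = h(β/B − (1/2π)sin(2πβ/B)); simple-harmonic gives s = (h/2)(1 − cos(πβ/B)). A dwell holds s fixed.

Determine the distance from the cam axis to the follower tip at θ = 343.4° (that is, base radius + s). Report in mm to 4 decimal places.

seg 1 [0°–172°] dwell: s stays 0.0000
seg 2 [172°–221.1°] cycloidal, h=19: full span → s += 19 → s = 19.0000
seg 3 [221.1°–277.4°] simple-harmonic, h=-8: full span → s += -8 → s = 11.0000
seg 4 [277.4°–360°] simple-harmonic, h=-9: θ=343.4° here. β=66, B=82.6. -9/2·(1 − cos(π·0.7990)) = -8.1325 → s = 2.8675
radial distance = base radius + s = 45 + 2.8675 = 47.8675

47.8675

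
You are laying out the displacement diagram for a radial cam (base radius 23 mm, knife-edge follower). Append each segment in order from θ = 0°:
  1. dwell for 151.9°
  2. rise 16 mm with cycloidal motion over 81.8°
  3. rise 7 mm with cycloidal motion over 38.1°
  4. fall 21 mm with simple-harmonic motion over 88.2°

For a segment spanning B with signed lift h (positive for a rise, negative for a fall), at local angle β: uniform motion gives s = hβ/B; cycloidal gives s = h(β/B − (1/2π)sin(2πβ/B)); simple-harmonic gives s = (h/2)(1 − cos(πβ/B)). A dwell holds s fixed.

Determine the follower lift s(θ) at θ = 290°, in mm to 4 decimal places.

seg 1 [0°–151.9°] dwell: s stays 0.0000
seg 2 [151.9°–233.7°] cycloidal, h=16: full span → s += 16 → s = 16.0000
seg 3 [233.7°–271.8°] cycloidal, h=7: full span → s += 7 → s = 23.0000
seg 4 [271.8°–360°] simple-harmonic, h=-21: θ=290° here. β=18.2, B=88.2. -21/2·(1 − cos(π·0.2063)) = -2.1301 → s = 20.8699

20.8699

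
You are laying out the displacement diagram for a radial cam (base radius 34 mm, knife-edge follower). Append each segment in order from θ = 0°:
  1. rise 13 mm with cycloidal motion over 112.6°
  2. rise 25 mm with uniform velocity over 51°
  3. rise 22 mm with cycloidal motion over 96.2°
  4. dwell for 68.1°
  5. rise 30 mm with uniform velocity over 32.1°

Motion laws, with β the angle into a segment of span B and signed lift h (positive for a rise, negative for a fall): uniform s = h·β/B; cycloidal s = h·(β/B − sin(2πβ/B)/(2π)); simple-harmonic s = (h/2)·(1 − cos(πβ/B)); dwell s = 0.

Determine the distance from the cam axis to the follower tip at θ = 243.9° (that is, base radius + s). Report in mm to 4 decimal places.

seg 1 [0°–112.6°] cycloidal, h=13: full span → s += 13 → s = 13.0000
seg 2 [112.6°–163.6°] uniform, h=25: full span → s += 25 → s = 38.0000
seg 3 [163.6°–259.8°] cycloidal, h=22: θ=243.9° here. β=80.3, B=96.2. 22·(0.8347 − sin(2π·0.8347)/(2π)) = 21.3808 → s = 59.3808
radial distance = base radius + s = 34 + 59.3808 = 93.3808

93.3808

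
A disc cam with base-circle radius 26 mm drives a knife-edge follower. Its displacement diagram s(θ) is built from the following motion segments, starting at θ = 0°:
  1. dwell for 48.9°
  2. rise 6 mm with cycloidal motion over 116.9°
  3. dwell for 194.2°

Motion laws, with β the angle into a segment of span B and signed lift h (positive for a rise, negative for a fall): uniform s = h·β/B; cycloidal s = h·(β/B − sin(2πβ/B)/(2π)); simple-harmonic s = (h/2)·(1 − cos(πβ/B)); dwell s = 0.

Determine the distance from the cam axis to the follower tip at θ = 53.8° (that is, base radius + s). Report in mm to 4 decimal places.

seg 1 [0°–48.9°] dwell: s stays 0.0000
seg 2 [48.9°–165.8°] cycloidal, h=6: θ=53.8° here. β=4.9, B=116.9. 6·(0.0419 − sin(2π·0.0419)/(2π)) = 0.0029 → s = 0.0029
radial distance = base radius + s = 26 + 0.0029 = 26.0029

26.0029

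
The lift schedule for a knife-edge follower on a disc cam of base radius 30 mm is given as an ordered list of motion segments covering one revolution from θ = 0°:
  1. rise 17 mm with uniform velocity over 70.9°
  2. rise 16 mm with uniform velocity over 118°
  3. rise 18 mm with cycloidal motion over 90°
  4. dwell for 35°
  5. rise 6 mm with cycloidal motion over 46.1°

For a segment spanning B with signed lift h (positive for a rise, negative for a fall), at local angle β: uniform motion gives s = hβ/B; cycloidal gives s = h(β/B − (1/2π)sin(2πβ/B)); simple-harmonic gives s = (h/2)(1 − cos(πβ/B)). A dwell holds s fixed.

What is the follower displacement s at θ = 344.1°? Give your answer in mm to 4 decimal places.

seg 1 [0°–70.9°] uniform, h=17: full span → s += 17 → s = 17.0000
seg 2 [70.9°–188.9°] uniform, h=16: full span → s += 16 → s = 33.0000
seg 3 [188.9°–278.9°] cycloidal, h=18: full span → s += 18 → s = 51.0000
seg 4 [278.9°–313.9°] dwell: s stays 51.0000
seg 5 [313.9°–360°] cycloidal, h=6: θ=344.1° here. β=30.2, B=46.1. 6·(0.6551 − sin(2π·0.6551)/(2π)) = 4.7207 → s = 55.7207

55.7207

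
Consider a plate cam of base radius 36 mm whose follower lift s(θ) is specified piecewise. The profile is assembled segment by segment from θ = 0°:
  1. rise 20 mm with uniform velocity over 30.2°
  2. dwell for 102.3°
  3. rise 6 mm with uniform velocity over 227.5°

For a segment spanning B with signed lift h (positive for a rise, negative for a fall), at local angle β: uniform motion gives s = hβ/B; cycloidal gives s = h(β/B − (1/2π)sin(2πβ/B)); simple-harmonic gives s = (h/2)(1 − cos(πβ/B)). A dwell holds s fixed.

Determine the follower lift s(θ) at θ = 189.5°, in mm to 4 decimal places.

seg 1 [0°–30.2°] uniform, h=20: full span → s += 20 → s = 20.0000
seg 2 [30.2°–132.5°] dwell: s stays 20.0000
seg 3 [132.5°–360°] uniform, h=6: θ=189.5° here. β=57, B=227.5. 6·57/227.5 = 1.5033 → s = 21.5033

21.5033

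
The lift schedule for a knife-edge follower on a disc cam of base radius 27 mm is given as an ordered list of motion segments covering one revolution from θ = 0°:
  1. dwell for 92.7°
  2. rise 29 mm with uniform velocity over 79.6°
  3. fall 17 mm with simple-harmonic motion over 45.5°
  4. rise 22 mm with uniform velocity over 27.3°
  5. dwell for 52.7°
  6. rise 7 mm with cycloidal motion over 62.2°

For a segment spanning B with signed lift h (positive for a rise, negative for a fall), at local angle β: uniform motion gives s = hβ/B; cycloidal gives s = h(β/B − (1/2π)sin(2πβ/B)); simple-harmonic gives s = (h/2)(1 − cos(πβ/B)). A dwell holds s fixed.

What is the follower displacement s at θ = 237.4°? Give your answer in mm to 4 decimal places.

seg 1 [0°–92.7°] dwell: s stays 0.0000
seg 2 [92.7°–172.3°] uniform, h=29: full span → s += 29 → s = 29.0000
seg 3 [172.3°–217.8°] simple-harmonic, h=-17: full span → s += -17 → s = 12.0000
seg 4 [217.8°–245.1°] uniform, h=22: θ=237.4° here. β=19.6, B=27.3. 22·19.6/27.3 = 15.7949 → s = 27.7949

27.7949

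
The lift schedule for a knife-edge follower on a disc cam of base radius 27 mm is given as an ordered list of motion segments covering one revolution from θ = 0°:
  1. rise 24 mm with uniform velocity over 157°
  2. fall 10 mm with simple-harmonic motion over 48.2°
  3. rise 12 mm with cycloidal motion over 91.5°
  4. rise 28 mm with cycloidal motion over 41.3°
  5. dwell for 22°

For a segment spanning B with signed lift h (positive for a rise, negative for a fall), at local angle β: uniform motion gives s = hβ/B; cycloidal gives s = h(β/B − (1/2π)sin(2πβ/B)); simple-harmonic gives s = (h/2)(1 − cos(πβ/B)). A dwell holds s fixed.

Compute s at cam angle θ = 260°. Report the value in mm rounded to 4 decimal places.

seg 1 [0°–157°] uniform, h=24: full span → s += 24 → s = 24.0000
seg 2 [157°–205.2°] simple-harmonic, h=-10: full span → s += -10 → s = 14.0000
seg 3 [205.2°–296.7°] cycloidal, h=12: θ=260° here. β=54.8, B=91.5. 12·(0.5989 − sin(2π·0.5989)/(2π)) = 8.2988 → s = 22.2988

22.2988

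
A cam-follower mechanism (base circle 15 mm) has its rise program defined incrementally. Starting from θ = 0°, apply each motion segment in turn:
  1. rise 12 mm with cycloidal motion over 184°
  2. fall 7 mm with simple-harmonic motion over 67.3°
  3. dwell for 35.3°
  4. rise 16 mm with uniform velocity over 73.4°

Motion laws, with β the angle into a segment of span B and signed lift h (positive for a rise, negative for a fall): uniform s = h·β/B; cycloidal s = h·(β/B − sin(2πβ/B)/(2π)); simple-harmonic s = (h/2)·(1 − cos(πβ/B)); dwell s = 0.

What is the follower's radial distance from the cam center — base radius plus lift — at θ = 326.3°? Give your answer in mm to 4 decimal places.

seg 1 [0°–184°] cycloidal, h=12: full span → s += 12 → s = 12.0000
seg 2 [184°–251.3°] simple-harmonic, h=-7: full span → s += -7 → s = 5.0000
seg 3 [251.3°–286.6°] dwell: s stays 5.0000
seg 4 [286.6°–360°] uniform, h=16: θ=326.3° here. β=39.7, B=73.4. 16·39.7/73.4 = 8.6540 → s = 13.6540
radial distance = base radius + s = 15 + 13.6540 = 28.6540

28.6540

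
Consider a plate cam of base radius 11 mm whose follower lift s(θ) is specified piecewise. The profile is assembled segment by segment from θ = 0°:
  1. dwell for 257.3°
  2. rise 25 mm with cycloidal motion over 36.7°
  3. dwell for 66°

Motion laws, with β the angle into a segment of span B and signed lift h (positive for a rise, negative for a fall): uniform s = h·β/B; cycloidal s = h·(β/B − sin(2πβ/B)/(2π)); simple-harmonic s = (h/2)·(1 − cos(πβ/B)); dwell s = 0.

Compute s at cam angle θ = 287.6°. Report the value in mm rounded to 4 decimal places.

seg 1 [0°–257.3°] dwell: s stays 0.0000
seg 2 [257.3°–294°] cycloidal, h=25: θ=287.6° here. β=30.3, B=36.7. 25·(0.8256 − sin(2π·0.8256)/(2π)) = 24.1785 → s = 24.1785

24.1785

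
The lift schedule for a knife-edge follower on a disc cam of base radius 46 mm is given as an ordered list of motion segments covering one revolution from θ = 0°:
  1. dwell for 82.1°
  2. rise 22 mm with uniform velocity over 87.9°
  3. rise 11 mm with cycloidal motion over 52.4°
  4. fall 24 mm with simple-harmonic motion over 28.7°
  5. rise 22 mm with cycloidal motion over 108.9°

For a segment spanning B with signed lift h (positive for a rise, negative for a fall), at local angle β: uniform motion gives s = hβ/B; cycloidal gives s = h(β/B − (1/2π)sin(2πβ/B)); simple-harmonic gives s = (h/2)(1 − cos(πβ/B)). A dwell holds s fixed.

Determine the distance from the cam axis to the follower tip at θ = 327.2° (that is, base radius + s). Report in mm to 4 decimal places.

seg 1 [0°–82.1°] dwell: s stays 0.0000
seg 2 [82.1°–170°] uniform, h=22: full span → s += 22 → s = 22.0000
seg 3 [170°–222.4°] cycloidal, h=11: full span → s += 11 → s = 33.0000
seg 4 [222.4°–251.1°] simple-harmonic, h=-24: full span → s += -24 → s = 9.0000
seg 5 [251.1°–360°] cycloidal, h=22: θ=327.2° here. β=76.1, B=108.9. 22·(0.6988 − sin(2π·0.6988)/(2π)) = 18.6956 → s = 27.6956
radial distance = base radius + s = 46 + 27.6956 = 73.6956

73.6956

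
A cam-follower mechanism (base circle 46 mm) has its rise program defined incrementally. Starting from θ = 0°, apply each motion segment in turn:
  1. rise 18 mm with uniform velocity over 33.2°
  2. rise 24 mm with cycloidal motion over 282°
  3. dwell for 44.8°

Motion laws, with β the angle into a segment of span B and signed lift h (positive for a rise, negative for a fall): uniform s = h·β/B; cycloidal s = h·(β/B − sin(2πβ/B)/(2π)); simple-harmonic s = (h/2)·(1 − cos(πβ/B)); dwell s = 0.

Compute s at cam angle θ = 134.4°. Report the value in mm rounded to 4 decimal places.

seg 1 [0°–33.2°] uniform, h=18: full span → s += 18 → s = 18.0000
seg 2 [33.2°–315.2°] cycloidal, h=24: θ=134.4° here. β=101.2, B=282. 24·(0.3589 − sin(2π·0.3589)/(2π)) = 5.6523 → s = 23.6523

23.6523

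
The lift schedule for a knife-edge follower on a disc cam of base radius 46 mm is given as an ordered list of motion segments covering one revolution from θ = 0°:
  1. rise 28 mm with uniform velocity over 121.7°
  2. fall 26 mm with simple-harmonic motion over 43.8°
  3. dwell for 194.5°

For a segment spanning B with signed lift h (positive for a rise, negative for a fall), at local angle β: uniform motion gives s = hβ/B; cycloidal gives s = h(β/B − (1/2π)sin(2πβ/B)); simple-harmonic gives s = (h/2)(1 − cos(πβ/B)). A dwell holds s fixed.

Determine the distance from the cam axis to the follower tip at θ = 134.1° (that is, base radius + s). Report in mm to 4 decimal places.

seg 1 [0°–121.7°] uniform, h=28: full span → s += 28 → s = 28.0000
seg 2 [121.7°–165.5°] simple-harmonic, h=-26: θ=134.1° here. β=12.4, B=43.8. -26/2·(1 − cos(π·0.2831)) = -4.8116 → s = 23.1884
radial distance = base radius + s = 46 + 23.1884 = 69.1884

69.1884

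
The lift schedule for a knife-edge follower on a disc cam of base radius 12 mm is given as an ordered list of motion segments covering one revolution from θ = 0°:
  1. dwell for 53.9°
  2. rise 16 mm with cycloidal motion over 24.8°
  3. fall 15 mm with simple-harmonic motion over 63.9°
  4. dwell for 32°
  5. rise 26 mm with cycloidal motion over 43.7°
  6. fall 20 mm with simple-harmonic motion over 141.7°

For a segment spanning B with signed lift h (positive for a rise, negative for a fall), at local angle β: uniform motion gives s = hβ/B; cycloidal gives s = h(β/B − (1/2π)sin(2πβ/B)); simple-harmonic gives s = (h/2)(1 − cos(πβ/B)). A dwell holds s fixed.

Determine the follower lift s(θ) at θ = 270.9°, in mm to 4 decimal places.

seg 1 [0°–53.9°] dwell: s stays 0.0000
seg 2 [53.9°–78.7°] cycloidal, h=16: full span → s += 16 → s = 16.0000
seg 3 [78.7°–142.6°] simple-harmonic, h=-15: full span → s += -15 → s = 1.0000
seg 4 [142.6°–174.6°] dwell: s stays 1.0000
seg 5 [174.6°–218.3°] cycloidal, h=26: full span → s += 26 → s = 27.0000
seg 6 [218.3°–360°] simple-harmonic, h=-20: θ=270.9° here. β=52.6, B=141.7. -20/2·(1 − cos(π·0.3712)) = -6.0633 → s = 20.9367

20.9367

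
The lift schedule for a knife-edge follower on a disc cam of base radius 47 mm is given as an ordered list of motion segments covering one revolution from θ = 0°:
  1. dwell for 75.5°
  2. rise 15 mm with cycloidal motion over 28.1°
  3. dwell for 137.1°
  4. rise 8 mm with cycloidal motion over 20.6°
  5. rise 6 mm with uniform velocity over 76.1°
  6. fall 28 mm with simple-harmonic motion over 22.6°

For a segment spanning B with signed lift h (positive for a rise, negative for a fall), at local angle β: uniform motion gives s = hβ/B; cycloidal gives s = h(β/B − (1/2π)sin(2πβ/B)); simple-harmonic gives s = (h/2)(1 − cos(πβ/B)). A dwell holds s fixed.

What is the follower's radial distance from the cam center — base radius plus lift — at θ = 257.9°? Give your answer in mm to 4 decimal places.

seg 1 [0°–75.5°] dwell: s stays 0.0000
seg 2 [75.5°–103.6°] cycloidal, h=15: full span → s += 15 → s = 15.0000
seg 3 [103.6°–240.7°] dwell: s stays 15.0000
seg 4 [240.7°–261.3°] cycloidal, h=8: θ=257.9° here. β=17.2, B=20.6. 8·(0.8350 − sin(2π·0.8350)/(2π)) = 7.7757 → s = 22.7757
radial distance = base radius + s = 47 + 22.7757 = 69.7757

69.7757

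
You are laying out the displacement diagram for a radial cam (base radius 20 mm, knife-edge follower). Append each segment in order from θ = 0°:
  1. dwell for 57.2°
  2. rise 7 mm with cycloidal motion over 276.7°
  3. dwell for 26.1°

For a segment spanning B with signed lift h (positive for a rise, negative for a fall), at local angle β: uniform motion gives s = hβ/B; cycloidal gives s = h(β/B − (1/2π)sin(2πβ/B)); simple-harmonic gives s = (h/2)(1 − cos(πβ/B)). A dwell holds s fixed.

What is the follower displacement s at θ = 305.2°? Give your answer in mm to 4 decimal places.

seg 1 [0°–57.2°] dwell: s stays 0.0000
seg 2 [57.2°–333.9°] cycloidal, h=7: θ=305.2° here. β=248, B=276.7. 7·(0.8963 − sin(2π·0.8963)/(2π)) = 6.9497 → s = 6.9497

6.9497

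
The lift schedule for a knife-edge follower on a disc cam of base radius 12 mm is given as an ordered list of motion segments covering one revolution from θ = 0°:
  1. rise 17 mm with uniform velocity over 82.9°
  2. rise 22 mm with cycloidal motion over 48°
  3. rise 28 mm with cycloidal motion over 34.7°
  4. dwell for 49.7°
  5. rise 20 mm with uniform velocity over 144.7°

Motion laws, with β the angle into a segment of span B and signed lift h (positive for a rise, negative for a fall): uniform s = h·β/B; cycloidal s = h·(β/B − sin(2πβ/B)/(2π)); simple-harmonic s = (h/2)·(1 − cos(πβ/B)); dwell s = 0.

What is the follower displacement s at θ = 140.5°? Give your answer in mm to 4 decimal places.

seg 1 [0°–82.9°] uniform, h=17: full span → s += 17 → s = 17.0000
seg 2 [82.9°–130.9°] cycloidal, h=22: full span → s += 22 → s = 39.0000
seg 3 [130.9°–165.6°] cycloidal, h=28: θ=140.5° here. β=9.6, B=34.7. 28·(0.2767 − sin(2π·0.2767)/(2π)) = 3.3524 → s = 42.3524

42.3524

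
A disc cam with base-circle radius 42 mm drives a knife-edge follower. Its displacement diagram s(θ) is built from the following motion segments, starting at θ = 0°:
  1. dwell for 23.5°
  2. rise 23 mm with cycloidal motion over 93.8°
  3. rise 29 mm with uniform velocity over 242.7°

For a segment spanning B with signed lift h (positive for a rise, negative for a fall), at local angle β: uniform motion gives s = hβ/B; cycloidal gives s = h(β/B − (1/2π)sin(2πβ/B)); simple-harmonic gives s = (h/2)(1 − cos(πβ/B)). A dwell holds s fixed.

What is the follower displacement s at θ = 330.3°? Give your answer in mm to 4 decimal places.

seg 1 [0°–23.5°] dwell: s stays 0.0000
seg 2 [23.5°–117.3°] cycloidal, h=23: full span → s += 23 → s = 23.0000
seg 3 [117.3°–360°] uniform, h=29: θ=330.3° here. β=213, B=242.7. 29·213/242.7 = 25.4512 → s = 48.4512

48.4512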